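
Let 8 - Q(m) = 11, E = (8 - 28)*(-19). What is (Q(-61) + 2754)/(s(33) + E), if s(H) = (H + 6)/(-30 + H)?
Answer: 7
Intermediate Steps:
E = 380 (E = -20*(-19) = 380)
Q(m) = -3 (Q(m) = 8 - 1*11 = 8 - 11 = -3)
s(H) = (6 + H)/(-30 + H)
(Q(-61) + 2754)/(s(33) + E) = (-3 + 2754)/((6 + 33)/(-30 + 33) + 380) = 2751/(39/3 + 380) = 2751/((⅓)*39 + 380) = 2751/(13 + 380) = 2751/393 = 2751*(1/393) = 7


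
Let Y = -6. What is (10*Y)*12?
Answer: -720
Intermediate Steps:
(10*Y)*12 = (10*(-6))*12 = -60*12 = -720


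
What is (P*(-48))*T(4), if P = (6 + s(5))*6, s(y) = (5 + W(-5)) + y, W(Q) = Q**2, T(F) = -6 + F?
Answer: 23616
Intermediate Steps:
s(y) = 30 + y (s(y) = (5 + (-5)**2) + y = (5 + 25) + y = 30 + y)
P = 246 (P = (6 + (30 + 5))*6 = (6 + 35)*6 = 41*6 = 246)
(P*(-48))*T(4) = (246*(-48))*(-6 + 4) = -11808*(-2) = 23616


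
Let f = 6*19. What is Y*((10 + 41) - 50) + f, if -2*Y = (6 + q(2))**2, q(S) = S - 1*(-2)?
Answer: 64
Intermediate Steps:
f = 114
q(S) = 2 + S (q(S) = S + 2 = 2 + S)
Y = -50 (Y = -(6 + (2 + 2))**2/2 = -(6 + 4)**2/2 = -1/2*10**2 = -1/2*100 = -50)
Y*((10 + 41) - 50) + f = -50*((10 + 41) - 50) + 114 = -50*(51 - 50) + 114 = -50*1 + 114 = -50 + 114 = 64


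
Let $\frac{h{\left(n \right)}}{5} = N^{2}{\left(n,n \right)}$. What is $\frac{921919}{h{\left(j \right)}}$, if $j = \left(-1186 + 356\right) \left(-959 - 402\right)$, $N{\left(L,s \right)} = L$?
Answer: $\frac{921919}{6380319684500} \approx 1.4449 \cdot 10^{-7}$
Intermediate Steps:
$j = 1129630$ ($j = \left(-830\right) \left(-1361\right) = 1129630$)
$h{\left(n \right)} = 5 n^{2}$
$\frac{921919}{h{\left(j \right)}} = \frac{921919}{5 \cdot 1129630^{2}} = \frac{921919}{5 \cdot 1276063936900} = \frac{921919}{6380319684500}$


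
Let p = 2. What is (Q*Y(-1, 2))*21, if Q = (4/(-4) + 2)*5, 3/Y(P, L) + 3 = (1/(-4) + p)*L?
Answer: 630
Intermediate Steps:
Y(P, L) = 3/(-3 + 7*L/4) (Y(P, L) = 3/(-3 + (1/(-4) + 2)*L) = 3/(-3 + (-1/4 + 2)*L) = 3/(-3 + 7*L/4))
Q = 5 (Q = (4*(-1/4) + 2)*5 = (-1 + 2)*5 = 1*5 = 5)
(Q*Y(-1, 2))*21 = (5*(12/(-12 + 7*2)))*21 = (5*(12/(-12 + 14)))*21 = (5*(12/2))*21 = (5*(12*(1/2)))*21 = (5*6)*21 = 30*21 = 630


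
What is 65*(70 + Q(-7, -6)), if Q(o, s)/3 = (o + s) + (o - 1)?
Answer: 455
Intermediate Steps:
Q(o, s) = -3 + 3*s + 6*o (Q(o, s) = 3*((o + s) + (o - 1)) = 3*((o + s) + (-1 + o)) = 3*(-1 + s + 2*o) = -3 + 3*s + 6*o)
65*(70 + Q(-7, -6)) = 65*(70 + (-3 + 3*(-6) + 6*(-7))) = 65*(70 + (-3 - 18 - 42)) = 65*(70 - 63) = 65*7 = 455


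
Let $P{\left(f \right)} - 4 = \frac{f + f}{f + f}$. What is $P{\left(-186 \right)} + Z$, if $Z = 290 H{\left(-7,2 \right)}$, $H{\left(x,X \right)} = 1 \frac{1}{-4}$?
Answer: $- \frac{135}{2} \approx -67.5$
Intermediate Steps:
$H{\left(x,X \right)} = - \frac{1}{4}$ ($H{\left(x,X \right)} = 1 \left(- \frac{1}{4}\right) = - \frac{1}{4}$)
$P{\left(f \right)} = 5$ ($P{\left(f \right)} = 4 + \frac{f + f}{f + f} = 4 + \frac{2 f}{2 f} = 4 + 2 f \frac{1}{2 f} = 4 + 1 = 5$)
$Z = - \frac{145}{2}$ ($Z = 290 \left(- \frac{1}{4}\right) = - \frac{145}{2} \approx -72.5$)
$P{\left(-186 \right)} + Z = 5 - \frac{145}{2} = - \frac{135}{2}$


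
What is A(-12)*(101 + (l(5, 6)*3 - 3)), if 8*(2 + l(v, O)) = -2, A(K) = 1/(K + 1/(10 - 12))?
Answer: -73/10 ≈ -7.3000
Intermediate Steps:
A(K) = 1/(-½ + K) (A(K) = 1/(K + 1/(-2)) = 1/(K - ½) = 1/(-½ + K))
l(v, O) = -9/4 (l(v, O) = -2 + (⅛)*(-2) = -2 - ¼ = -9/4)
A(-12)*(101 + (l(5, 6)*3 - 3)) = (2/(-1 + 2*(-12)))*(101 + (-9/4*3 - 3)) = (2/(-1 - 24))*(101 + (-27/4 - 3)) = (2/(-25))*(101 - 39/4) = (2*(-1/25))*(365/4) = -2/25*365/4 = -73/10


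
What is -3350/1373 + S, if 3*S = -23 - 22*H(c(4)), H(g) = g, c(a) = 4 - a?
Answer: -41629/4119 ≈ -10.107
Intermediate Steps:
S = -23/3 (S = (-23 - 22*(4 - 1*4))/3 = (-23 - 22*(4 - 4))/3 = (-23 - 22*0)/3 = (-23 + 0)/3 = (1/3)*(-23) = -23/3 ≈ -7.6667)
-3350/1373 + S = -3350/1373 - 23/3 = -41629/4119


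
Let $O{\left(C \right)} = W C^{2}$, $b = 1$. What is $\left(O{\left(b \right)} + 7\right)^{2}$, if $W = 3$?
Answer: $100$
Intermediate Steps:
$O{\left(C \right)} = 3 C^{2}$
$\left(O{\left(b \right)} + 7\right)^{2} = \left(3 \cdot 1^{2} + 7\right)^{2} = \left(3 \cdot 1 + 7\right)^{2} = \left(3 + 7\right)^{2} = 10^{2} = 100$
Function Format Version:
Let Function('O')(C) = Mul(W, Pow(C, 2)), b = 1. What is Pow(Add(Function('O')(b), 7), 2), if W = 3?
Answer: 100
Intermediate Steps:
Function('O')(C) = Mul(3, Pow(C, 2))
Pow(Add(Function('O')(b), 7), 2) = Pow(Add(Mul(3, Pow(1, 2)), 7), 2) = Pow(Add(Mul(3, 1), 7), 2) = Pow(Add(3, 7), 2) = Pow(10, 2) = 100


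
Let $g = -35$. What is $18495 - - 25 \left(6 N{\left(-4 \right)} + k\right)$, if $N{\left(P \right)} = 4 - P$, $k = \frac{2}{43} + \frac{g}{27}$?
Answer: $\frac{22829620}{1161} \approx 19664.0$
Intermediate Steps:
$k = - \frac{1451}{1161}$ ($k = \frac{2}{43} - \frac{35}{27} = - \frac{1451}{1161} \approx -1.2498$)
$18495 - - 25 \left(6 N{\left(-4 \right)} + k\right) = 18495 - - 25 \left(6 \left(4 - -4\right) - \frac{1451}{1161}\right) = 18495 - - 25 \left(6 \left(4 + 4\right) - \frac{1451}{1161}\right) = 18495 - - 25 \left(6 \cdot 8 - \frac{1451}{1161}\right) = 18495 - - 25 \left(48 - \frac{1451}{1161}\right) = 18495 - \left(-25\right) \frac{54277}{1161} = 18495 - - \frac{1356925}{1161} = 18495 + \frac{1356925}{1161} = \frac{22829620}{1161}$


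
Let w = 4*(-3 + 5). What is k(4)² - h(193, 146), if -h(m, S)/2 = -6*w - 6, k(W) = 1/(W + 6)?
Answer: -10799/100 ≈ -107.99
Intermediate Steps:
k(W) = 1/(6 + W)
w = 8 (w = 4*2 = 8)
h(m, S) = 108 (h(m, S) = -2*(-6*8 - 6) = -2*(-48 - 6) = -2*(-54) = 108)
k(4)² - h(193, 146) = (1/(6 + 4))² - 1*108 = (1/10)² - 108 = (⅒)² - 108 = 1/100 - 108 = -10799/100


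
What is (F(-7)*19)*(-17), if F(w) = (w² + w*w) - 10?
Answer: -28424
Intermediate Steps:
F(w) = -10 + 2*w² (F(w) = (w² + w²) - 10 = 2*w² - 10 = -10 + 2*w²)
(F(-7)*19)*(-17) = ((-10 + 2*(-7)²)*19)*(-17) = ((-10 + 2*49)*19)*(-17) = ((-10 + 98)*19)*(-17) = (88*19)*(-17) = 1672*(-17) = -28424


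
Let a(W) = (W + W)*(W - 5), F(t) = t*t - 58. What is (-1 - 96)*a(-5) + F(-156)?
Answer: 14578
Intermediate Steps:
F(t) = -58 + t² (F(t) = t² - 58 = -58 + t²)
a(W) = 2*W*(-5 + W) (a(W) = (2*W)*(-5 + W) = 2*W*(-5 + W))
(-1 - 96)*a(-5) + F(-156) = (-1 - 96)*(2*(-5)*(-5 - 5)) + (-58 + (-156)²) = -194*(-5)*(-10) + (-58 + 24336) = -97*100 + 24278 = -9700 + 24278 = 14578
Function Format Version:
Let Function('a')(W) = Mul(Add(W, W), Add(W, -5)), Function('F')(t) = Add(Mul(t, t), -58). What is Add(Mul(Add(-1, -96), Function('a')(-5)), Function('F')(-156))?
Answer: 14578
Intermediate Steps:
Function('F')(t) = Add(-58, Pow(t, 2)) (Function('F')(t) = Add(Pow(t, 2), -58) = Add(-58, Pow(t, 2)))
Function('a')(W) = Mul(2, W, Add(-5, W)) (Function('a')(W) = Mul(Mul(2, W), Add(-5, W)) = Mul(2, W, Add(-5, W)))
Add(Mul(Add(-1, -96), Function('a')(-5)), Function('F')(-156)) = Add(Mul(Add(-1, -96), Mul(2, -5, Add(-5, -5))), Add(-58, Pow(-156, 2))) = Add(Mul(-97, Mul(2, -5, -10)), Add(-58, 24336)) = Add(Mul(-97, 100), 24278) = Add(-9700, 24278) = 14578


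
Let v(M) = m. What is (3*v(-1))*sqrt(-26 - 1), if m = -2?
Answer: -18*I*sqrt(3) ≈ -31.177*I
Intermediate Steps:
v(M) = -2
(3*v(-1))*sqrt(-26 - 1) = (3*(-2))*sqrt(-26 - 1) = -18*I*sqrt(3)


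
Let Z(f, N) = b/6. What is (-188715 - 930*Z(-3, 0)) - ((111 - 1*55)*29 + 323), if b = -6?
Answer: -189732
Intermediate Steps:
Z(f, N) = -1 (Z(f, N) = -6/6 = -6*⅙ = -1)
(-188715 - 930*Z(-3, 0)) - ((111 - 1*55)*29 + 323) = (-188715 - 930*(-1)) - ((111 - 1*55)*29 + 323) = (-188715 - 1*(-930)) - ((111 - 55)*29 + 323) = (-188715 + 930) - (56*29 + 323) = -187785 - (1624 + 323) = -187785 - 1*1947 = -187785 - 1947 = -189732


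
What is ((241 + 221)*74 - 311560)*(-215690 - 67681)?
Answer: 78599181012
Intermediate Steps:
((241 + 221)*74 - 311560)*(-215690 - 67681) = (462*74 - 311560)*(-283371) = (34188 - 311560)*(-283371) = -277372*(-283371) = 78599181012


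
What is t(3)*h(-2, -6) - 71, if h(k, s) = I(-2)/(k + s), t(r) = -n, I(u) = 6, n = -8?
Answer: -77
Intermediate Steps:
t(r) = 8 (t(r) = -1*(-8) = 8)
h(k, s) = 6/(k + s)
t(3)*h(-2, -6) - 71 = 8*(6/(-2 - 6)) - 71 = 8*(6/(-8)) - 71 = 8*(6*(-⅛)) - 71 = 8*(-¾) - 71 = -6 - 71 = -77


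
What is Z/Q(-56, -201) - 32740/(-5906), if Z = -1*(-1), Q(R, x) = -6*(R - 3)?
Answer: 5797933/1045362 ≈ 5.5463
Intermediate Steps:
Q(R, x) = 18 - 6*R (Q(R, x) = -6*(-3 + R) = 18 - 6*R)
Z = 1
Z/Q(-56, -201) - 32740/(-5906) = 1/(18 - 6*(-56)) - 32740/(-5906) = 1/(18 + 336) - 32740*(-1/5906) = 1/354 + 16370/2953 = 5797933/1045362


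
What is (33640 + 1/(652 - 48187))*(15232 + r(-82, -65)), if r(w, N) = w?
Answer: 1615068172990/3169 ≈ 5.0965e+8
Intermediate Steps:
(33640 + 1/(652 - 48187))*(15232 + r(-82, -65)) = (33640 + 1/(652 - 48187))*(15232 - 82) = (33640 + 1/(-47535))*15150 = (33640 - 1/47535)*15150 = (1599077399/47535)*15150 = 1615068172990/3169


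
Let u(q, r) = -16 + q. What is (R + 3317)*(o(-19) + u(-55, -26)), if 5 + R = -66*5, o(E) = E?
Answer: -268380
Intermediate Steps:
R = -335 (R = -5 - 66*5 = -5 - 330 = -335)
(R + 3317)*(o(-19) + u(-55, -26)) = (-335 + 3317)*(-19 + (-16 - 55)) = 2982*(-19 - 71) = 2982*(-90) = -268380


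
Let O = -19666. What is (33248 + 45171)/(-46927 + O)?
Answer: -78419/66593 ≈ -1.1776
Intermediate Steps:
(33248 + 45171)/(-46927 + O) = (33248 + 45171)/(-46927 - 19666) = 78419/(-66593) = 78419*(-1/66593) = -78419/66593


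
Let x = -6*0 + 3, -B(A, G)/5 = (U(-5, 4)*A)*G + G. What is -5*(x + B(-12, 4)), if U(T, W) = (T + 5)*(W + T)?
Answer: 85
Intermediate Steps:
U(T, W) = (5 + T)*(T + W)
B(A, G) = -5*G (B(A, G) = -5*((((-5)**2 + 5*(-5) + 5*4 - 5*4)*A)*G + G) = -5*(((25 - 25 + 20 - 20)*A)*G + G) = -5*((0*A)*G + G) = -5*(0*G + G) = -5*(0 + G) = -5*G)
x = 3 (x = 0 + 3 = 3)
-5*(x + B(-12, 4)) = -5*(3 - 5*4) = -5*(3 - 20) = -5*(-17) = 85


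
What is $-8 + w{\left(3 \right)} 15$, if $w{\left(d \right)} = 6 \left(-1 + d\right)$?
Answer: $172$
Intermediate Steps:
$w{\left(d \right)} = -6 + 6 d$
$-8 + w{\left(3 \right)} 15 = -8 + \left(-6 + 6 \cdot 3\right) 15 = -8 + \left(-6 + 18\right) 15 = -8 + 12 \cdot 15 = -8 + 180 = 172$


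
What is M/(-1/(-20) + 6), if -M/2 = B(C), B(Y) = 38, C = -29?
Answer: -1520/121 ≈ -12.562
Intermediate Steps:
M = -76 (M = -2*38 = -76)
M/(-1/(-20) + 6) = -76/(-1/(-20) + 6) = -76/(-1*(-1/20) + 6) = -76/(1/20 + 6) = -76/(121/20) = (20/121)*(-76) = -1520/121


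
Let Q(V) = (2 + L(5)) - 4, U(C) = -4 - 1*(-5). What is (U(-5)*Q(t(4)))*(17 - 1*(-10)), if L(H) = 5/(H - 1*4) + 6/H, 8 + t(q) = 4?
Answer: 567/5 ≈ 113.40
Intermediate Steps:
t(q) = -4 (t(q) = -8 + 4 = -4)
L(H) = 5/(-4 + H) + 6/H (L(H) = 5/(H - 4) + 6/H = 5/(-4 + H) + 6/H)
U(C) = 1 (U(C) = -4 + 5 = 1)
Q(V) = 21/5 (Q(V) = (2 + (-24 + 11*5)/(5*(-4 + 5))) - 4 = (2 + (1/5)*(-24 + 55)/1) - 4 = (2 + (1/5)*1*31) - 4 = (2 + 31/5) - 4 = 41/5 - 4 = 21/5)
(U(-5)*Q(t(4)))*(17 - 1*(-10)) = (1*(21/5))*(17 - 1*(-10)) = 21*(17 + 10)/5 = (21/5)*27 = 567/5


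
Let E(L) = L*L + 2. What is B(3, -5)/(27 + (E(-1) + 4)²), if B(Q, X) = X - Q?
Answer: -2/19 ≈ -0.10526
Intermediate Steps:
E(L) = 2 + L² (E(L) = L² + 2 = 2 + L²)
B(3, -5)/(27 + (E(-1) + 4)²) = (-5 - 1*3)/(27 + ((2 + (-1)²) + 4)²) = (-5 - 3)/(27 + ((2 + 1) + 4)²) = -8/(27 + (3 + 4)²) = -8/(27 + 7²) = -8/(27 + 49) = -8/76 = (1/76)*(-8) = -2/19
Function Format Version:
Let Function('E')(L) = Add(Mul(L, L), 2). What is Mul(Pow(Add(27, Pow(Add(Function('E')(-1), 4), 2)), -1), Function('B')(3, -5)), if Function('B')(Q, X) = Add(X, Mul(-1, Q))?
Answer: Rational(-2, 19) ≈ -0.10526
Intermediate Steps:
Function('E')(L) = Add(2, Pow(L, 2)) (Function('E')(L) = Add(Pow(L, 2), 2) = Add(2, Pow(L, 2)))
Mul(Pow(Add(27, Pow(Add(Function('E')(-1), 4), 2)), -1), Function('B')(3, -5)) = Mul(Pow(Add(27, Pow(Add(Add(2, Pow(-1, 2)), 4), 2)), -1), Add(-5, Mul(-1, 3))) = Mul(Pow(Add(27, Pow(Add(Add(2, 1), 4), 2)), -1), Add(-5, -3)) = Mul(Pow(Add(27, Pow(Add(3, 4), 2)), -1), -8) = Mul(Pow(Add(27, Pow(7, 2)), -1), -8) = Mul(Pow(Add(27, 49), -1), -8) = Mul(Pow(76, -1), -8) = Mul(Rational(1, 76), -8) = Rational(-2, 19)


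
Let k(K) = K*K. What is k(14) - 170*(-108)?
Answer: 18556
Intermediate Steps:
k(K) = K²
k(14) - 170*(-108) = 14² - 170*(-108) = 196 + 18360 = 18556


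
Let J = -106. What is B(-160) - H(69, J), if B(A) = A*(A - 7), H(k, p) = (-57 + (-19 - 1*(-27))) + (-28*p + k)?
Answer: 23732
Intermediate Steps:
H(k, p) = -49 + k - 28*p (H(k, p) = (-57 + (-19 + 27)) + (k - 28*p) = (-57 + 8) + (k - 28*p) = -49 + (k - 28*p) = -49 + k - 28*p)
B(A) = A*(-7 + A)
B(-160) - H(69, J) = -160*(-7 - 160) - (-49 + 69 - 28*(-106)) = -160*(-167) - (-49 + 69 + 2968) = 26720 - 1*2988 = 26720 - 2988 = 23732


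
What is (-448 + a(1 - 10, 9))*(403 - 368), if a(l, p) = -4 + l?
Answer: -16135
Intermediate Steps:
(-448 + a(1 - 10, 9))*(403 - 368) = (-448 + (-4 + (1 - 10)))*(403 - 368) = (-448 + (-4 - 9))*35 = (-448 - 13)*35 = -461*35 = -16135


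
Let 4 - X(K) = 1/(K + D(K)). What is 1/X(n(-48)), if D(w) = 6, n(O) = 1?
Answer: 7/27 ≈ 0.25926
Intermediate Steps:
X(K) = 4 - 1/(6 + K) (X(K) = 4 - 1/(K + 6) = 4 - 1/(6 + K))
1/X(n(-48)) = 1/((23 + 4*1)/(6 + 1)) = 1/((23 + 4)/7) = 1/((⅐)*27) = 1/(27/7) = 7/27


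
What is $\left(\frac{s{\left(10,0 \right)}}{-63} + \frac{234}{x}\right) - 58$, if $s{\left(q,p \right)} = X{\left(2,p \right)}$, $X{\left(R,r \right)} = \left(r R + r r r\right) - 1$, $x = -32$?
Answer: $- \frac{65819}{1008} \approx -65.297$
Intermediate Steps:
$X{\left(R,r \right)} = -1 + r^{3} + R r$ ($X{\left(R,r \right)} = \left(R r + r^{2} r\right) - 1 = \left(R r + r^{3}\right) - 1 = \left(r^{3} + R r\right) - 1 = -1 + r^{3} + R r$)
$s{\left(q,p \right)} = -1 + p^{3} + 2 p$
$\left(\frac{s{\left(10,0 \right)}}{-63} + \frac{234}{x}\right) - 58 = \left(\frac{-1 + 0^{3} + 2 \cdot 0}{-63} + \frac{234}{-32}\right) - 58 = \left(\left(-1 + 0 + 0\right) \left(- \frac{1}{63}\right) + 234 \left(- \frac{1}{32}\right)\right) - 58 = \left(\left(-1\right) \left(- \frac{1}{63}\right) - \frac{117}{16}\right) - 58 = \left(\frac{1}{63} - \frac{117}{16}\right) - 58 = - \frac{7355}{1008} - 58 = - \frac{65819}{1008}$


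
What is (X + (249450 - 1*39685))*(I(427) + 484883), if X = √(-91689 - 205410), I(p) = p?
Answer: 101801052150 + 1455930*I*√33011 ≈ 1.018e+11 + 2.6453e+8*I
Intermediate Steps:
X = 3*I*√33011 (X = √(-297099) = 3*I*√33011 ≈ 545.07*I)
(X + (249450 - 1*39685))*(I(427) + 484883) = (3*I*√33011 + (249450 - 1*39685))*(427 + 484883) = (3*I*√33011 + (249450 - 39685))*485310 = (3*I*√33011 + 209765)*485310 = (209765 + 3*I*√33011)*485310 = 101801052150 + 1455930*I*√33011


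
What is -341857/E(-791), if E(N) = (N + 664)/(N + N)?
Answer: -540817774/127 ≈ -4.2584e+6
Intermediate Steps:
E(N) = (664 + N)/(2*N) (E(N) = (664 + N)/((2*N)) = (664 + N)*(1/(2*N)) = (664 + N)/(2*N))
-341857/E(-791) = -341857*(-1582/(664 - 791)) = -341857/((½)*(-1/791)*(-127)) = -341857/127/1582 = -341857*1582/127 = -540817774/127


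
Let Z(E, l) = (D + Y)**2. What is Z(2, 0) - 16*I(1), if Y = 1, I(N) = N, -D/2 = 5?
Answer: 65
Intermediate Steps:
D = -10 (D = -2*5 = -10)
Z(E, l) = 81 (Z(E, l) = (-10 + 1)**2 = (-9)**2 = 81)
Z(2, 0) - 16*I(1) = 81 - 16*1 = 81 - 16 = 65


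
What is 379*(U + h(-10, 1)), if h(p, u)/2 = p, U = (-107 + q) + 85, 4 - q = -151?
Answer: 42827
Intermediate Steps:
q = 155 (q = 4 - 1*(-151) = 4 + 151 = 155)
U = 133 (U = (-107 + 155) + 85 = 48 + 85 = 133)
h(p, u) = 2*p
379*(U + h(-10, 1)) = 379*(133 + 2*(-10)) = 379*(133 - 20) = 379*113 = 42827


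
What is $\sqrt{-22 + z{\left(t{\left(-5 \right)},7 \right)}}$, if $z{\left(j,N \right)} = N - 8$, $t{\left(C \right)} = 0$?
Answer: $i \sqrt{23} \approx 4.7958 i$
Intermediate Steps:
$z{\left(j,N \right)} = -8 + N$
$\sqrt{-22 + z{\left(t{\left(-5 \right)},7 \right)}} = \sqrt{-22 + \left(-8 + 7\right)} = \sqrt{-22 - 1} = \sqrt{-23} = i \sqrt{23}$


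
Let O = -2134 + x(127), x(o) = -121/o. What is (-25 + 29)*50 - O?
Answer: 296539/127 ≈ 2335.0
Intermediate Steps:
O = -271139/127 (O = -2134 - 121/127 = -271139/127 ≈ -2135.0)
(-25 + 29)*50 - O = (-25 + 29)*50 - 1*(-271139/127) = 4*50 + 271139/127 = 200 + 271139/127 = 296539/127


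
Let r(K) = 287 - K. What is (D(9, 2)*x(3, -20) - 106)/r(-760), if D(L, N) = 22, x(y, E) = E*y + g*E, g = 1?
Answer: -622/349 ≈ -1.7822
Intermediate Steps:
x(y, E) = E + E*y (x(y, E) = E*y + 1*E = E*y + E = E + E*y)
(D(9, 2)*x(3, -20) - 106)/r(-760) = (22*(-20*(1 + 3)) - 106)/(287 - 1*(-760)) = (22*(-20*4) - 106)/(287 + 760) = (22*(-80) - 106)/1047 = (-1760 - 106)*(1/1047) = -1866*1/1047 = -622/349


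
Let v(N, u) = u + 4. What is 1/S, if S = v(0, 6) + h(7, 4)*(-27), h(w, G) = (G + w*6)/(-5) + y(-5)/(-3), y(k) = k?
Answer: 5/1067 ≈ 0.0046860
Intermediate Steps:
v(N, u) = 4 + u
h(w, G) = 5/3 - 6*w/5 - G/5 (h(w, G) = (G + w*6)/(-5) - 5/(-3) = (G + 6*w)*(-1/5) - 5*(-1/3) = (-6*w/5 - G/5) + 5/3 = 5/3 - 6*w/5 - G/5)
S = 1067/5 (S = (4 + 6) + (5/3 - 6/5*7 - 1/5*4)*(-27) = 10 + (5/3 - 42/5 - 4/5)*(-27) = 10 - 113/15*(-27) = 10 + 1017/5 = 1067/5 ≈ 213.40)
1/S = 1/(1067/5) = 5/1067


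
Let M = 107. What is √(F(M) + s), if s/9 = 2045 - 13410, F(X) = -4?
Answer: I*√102289 ≈ 319.83*I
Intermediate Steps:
s = -102285 (s = 9*(2045 - 13410) = 9*(-11365) = -102285)
√(F(M) + s) = √(-4 - 102285) = √(-102289) = I*√102289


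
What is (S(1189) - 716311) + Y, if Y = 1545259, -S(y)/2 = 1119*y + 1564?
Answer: -1835162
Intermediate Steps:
S(y) = -3128 - 2238*y (S(y) = -2*(1119*y + 1564) = -2*(1564 + 1119*y) = -3128 - 2238*y)
(S(1189) - 716311) + Y = ((-3128 - 2238*1189) - 716311) + 1545259 = ((-3128 - 2660982) - 716311) + 1545259 = (-2664110 - 716311) + 1545259 = -3380421 + 1545259 = -1835162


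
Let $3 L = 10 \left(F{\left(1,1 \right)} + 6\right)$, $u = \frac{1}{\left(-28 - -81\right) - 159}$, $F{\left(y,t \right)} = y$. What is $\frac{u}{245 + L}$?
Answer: $- \frac{3}{85330} \approx -3.5158 \cdot 10^{-5}$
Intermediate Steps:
$u = - \frac{1}{106}$ ($u = \frac{1}{\left(-28 + 81\right) - 159} = \frac{1}{53 - 159} = \frac{1}{-106} = - \frac{1}{106} \approx -0.009434$)
$L = \frac{70}{3}$ ($L = \frac{10 \left(1 + 6\right)}{3} = \frac{10 \cdot 7}{3} = \frac{1}{3} \cdot 70 = \frac{70}{3} \approx 23.333$)
$\frac{u}{245 + L} = \frac{1}{245 + \frac{70}{3}} \left(- \frac{1}{106}\right) = \frac{1}{\frac{805}{3}} \left(- \frac{1}{106}\right) = \frac{3}{805} \left(- \frac{1}{106}\right) = - \frac{3}{85330}$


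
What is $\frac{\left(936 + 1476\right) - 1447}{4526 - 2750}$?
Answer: $\frac{965}{1776} \approx 0.54336$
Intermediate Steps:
$\frac{\left(936 + 1476\right) - 1447}{4526 - 2750} = \frac{2412 - 1447}{1776} = 965 \cdot \frac{1}{1776} = \frac{965}{1776}$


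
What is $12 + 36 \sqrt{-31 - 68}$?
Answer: $12 + 108 i \sqrt{11} \approx 12.0 + 358.2 i$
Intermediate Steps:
$12 + 36 \sqrt{-31 - 68} = 12 + 36 \sqrt{-99} = 12 + 36 \cdot 3 i \sqrt{11} = 12 + 108 i \sqrt{11}$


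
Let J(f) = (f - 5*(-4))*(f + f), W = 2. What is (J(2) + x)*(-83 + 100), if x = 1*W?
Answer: 1530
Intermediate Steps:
x = 2 (x = 1*2 = 2)
J(f) = 2*f*(20 + f) (J(f) = (f + 20)*(2*f) = (20 + f)*(2*f) = 2*f*(20 + f))
(J(2) + x)*(-83 + 100) = (2*2*(20 + 2) + 2)*(-83 + 100) = (2*2*22 + 2)*17 = (88 + 2)*17 = 90*17 = 1530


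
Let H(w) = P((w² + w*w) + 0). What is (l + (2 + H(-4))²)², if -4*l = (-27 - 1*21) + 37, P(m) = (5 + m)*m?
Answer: 31656320696025/16 ≈ 1.9785e+12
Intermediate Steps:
P(m) = m*(5 + m)
H(w) = 2*w²*(5 + 2*w²) (H(w) = ((w² + w*w) + 0)*(5 + ((w² + w*w) + 0)) = ((w² + w²) + 0)*(5 + ((w² + w²) + 0)) = (2*w² + 0)*(5 + (2*w² + 0)) = (2*w²)*(5 + 2*w²) = 2*w²*(5 + 2*w²))
l = 11/4 (l = -((-27 - 1*21) + 37)/4 = -((-27 - 21) + 37)/4 = -(-48 + 37)/4 = -¼*(-11) = 11/4 ≈ 2.7500)
(l + (2 + H(-4))²)² = (11/4 + (2 + (-4)²*(10 + 4*(-4)²))²)² = (11/4 + (2 + 16*(10 + 4*16))²)² = (11/4 + (2 + 16*(10 + 64))²)² = (11/4 + (2 + 16*74)²)² = (11/4 + (2 + 1184)²)² = (11/4 + 1186²)² = (11/4 + 1406596)² = (5626395/4)² = 31656320696025/16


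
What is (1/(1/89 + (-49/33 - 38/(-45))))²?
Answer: 1940843025/768287524 ≈ 2.5262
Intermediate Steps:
(1/(1/89 + (-49/33 - 38/(-45))))² = (1/(1/89 + (-49*1/33 - 38*(-1/45))))² = (1/(1/89 + (-49/33 + 38/45)))² = (1/(1/89 - 317/495))² = (1/(-27718/44055))² = (-44055/27718)² = 1940843025/768287524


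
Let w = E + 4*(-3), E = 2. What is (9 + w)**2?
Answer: 1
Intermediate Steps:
w = -10 (w = 2 + 4*(-3) = 2 - 12 = -10)
(9 + w)**2 = (9 - 10)**2 = (-1)**2 = 1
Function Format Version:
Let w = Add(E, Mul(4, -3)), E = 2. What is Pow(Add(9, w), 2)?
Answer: 1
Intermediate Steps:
w = -10 (w = Add(2, Mul(4, -3)) = Add(2, -12) = -10)
Pow(Add(9, w), 2) = Pow(Add(9, -10), 2) = Pow(-1, 2) = 1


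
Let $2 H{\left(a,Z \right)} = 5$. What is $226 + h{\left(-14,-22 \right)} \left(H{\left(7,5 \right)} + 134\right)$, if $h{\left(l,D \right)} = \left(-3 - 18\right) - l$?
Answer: $- \frac{1459}{2} \approx -729.5$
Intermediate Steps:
$H{\left(a,Z \right)} = \frac{5}{2}$ ($H{\left(a,Z \right)} = \frac{1}{2} \cdot 5 = \frac{5}{2}$)
$h{\left(l,D \right)} = -21 - l$ ($h{\left(l,D \right)} = \left(-3 - 18\right) - l = -21 - l$)
$226 + h{\left(-14,-22 \right)} \left(H{\left(7,5 \right)} + 134\right) = 226 + \left(-21 - -14\right) \left(\frac{5}{2} + 134\right) = 226 + \left(-21 + 14\right) \frac{273}{2} = 226 - \frac{1911}{2} = - \frac{1459}{2}$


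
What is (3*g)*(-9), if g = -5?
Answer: 135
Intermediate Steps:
(3*g)*(-9) = (3*(-5))*(-9) = -15*(-9) = 135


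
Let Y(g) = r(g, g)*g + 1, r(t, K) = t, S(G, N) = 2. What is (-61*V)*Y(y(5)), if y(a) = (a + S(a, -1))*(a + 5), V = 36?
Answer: -10762596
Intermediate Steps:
y(a) = (2 + a)*(5 + a) (y(a) = (a + 2)*(a + 5) = (2 + a)*(5 + a))
Y(g) = 1 + g² (Y(g) = g*g + 1 = g² + 1 = 1 + g²)
(-61*V)*Y(y(5)) = (-61*36)*(1 + (10 + 5² + 7*5)²) = -2196*(1 + (10 + 25 + 35)²) = -2196*(1 + 70²) = -2196*(1 + 4900) = -2196*4901 = -10762596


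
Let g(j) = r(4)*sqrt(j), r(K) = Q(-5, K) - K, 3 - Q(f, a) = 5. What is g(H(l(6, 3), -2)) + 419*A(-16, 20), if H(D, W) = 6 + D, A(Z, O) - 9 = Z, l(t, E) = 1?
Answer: -2933 - 6*sqrt(7) ≈ -2948.9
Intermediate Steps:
A(Z, O) = 9 + Z
Q(f, a) = -2 (Q(f, a) = 3 - 1*5 = 3 - 5 = -2)
r(K) = -2 - K
g(j) = -6*sqrt(j) (g(j) = (-2 - 1*4)*sqrt(j) = (-2 - 4)*sqrt(j) = -6*sqrt(j))
g(H(l(6, 3), -2)) + 419*A(-16, 20) = -6*sqrt(6 + 1) + 419*(9 - 16) = -6*sqrt(7) + 419*(-7) = -6*sqrt(7) - 2933 = -2933 - 6*sqrt(7)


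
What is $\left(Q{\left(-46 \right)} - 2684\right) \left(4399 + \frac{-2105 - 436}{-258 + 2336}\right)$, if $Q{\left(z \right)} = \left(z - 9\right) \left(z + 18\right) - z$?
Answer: $- \frac{5017080969}{1039} \approx -4.8288 \cdot 10^{6}$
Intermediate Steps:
$Q{\left(z \right)} = - z + \left(-9 + z\right) \left(18 + z\right)$ ($Q{\left(z \right)} = \left(-9 + z\right) \left(18 + z\right) - z = - z + \left(-9 + z\right) \left(18 + z\right)$)
$\left(Q{\left(-46 \right)} - 2684\right) \left(4399 + \frac{-2105 - 436}{-258 + 2336}\right) = \left(\left(-162 + \left(-46\right)^{2} + 8 \left(-46\right)\right) - 2684\right) \left(4399 + \frac{-2105 - 436}{-258 + 2336}\right) = \left(\left(-162 + 2116 - 368\right) - 2684\right) \left(4399 - \frac{2541}{2078}\right) = \left(1586 - 2684\right) \left(4399 - \frac{2541}{2078}\right) = - 1098 \left(4399 - \frac{2541}{2078}\right) = \left(-1098\right) \frac{9138581}{2078} = - \frac{5017080969}{1039}$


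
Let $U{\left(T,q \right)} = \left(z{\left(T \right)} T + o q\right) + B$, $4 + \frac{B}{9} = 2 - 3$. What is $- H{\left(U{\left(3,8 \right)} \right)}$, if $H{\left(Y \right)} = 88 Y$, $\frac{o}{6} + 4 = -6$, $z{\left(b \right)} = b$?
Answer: $45408$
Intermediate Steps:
$o = -60$ ($o = -24 + 6 \left(-6\right) = -24 - 36 = -60$)
$B = -45$ ($B = -36 + 9 \left(2 - 3\right) = -36 + 9 \left(-1\right) = -36 - 9 = -45$)
$U{\left(T,q \right)} = -45 + T^{2} - 60 q$ ($U{\left(T,q \right)} = \left(T T - 60 q\right) - 45 = \left(T^{2} - 60 q\right) - 45 = -45 + T^{2} - 60 q$)
$- H{\left(U{\left(3,8 \right)} \right)} = - 88 \left(-45 + 3^{2} - 480\right) = - 88 \left(-45 + 9 - 480\right) = - 88 \left(-516\right) = \left(-1\right) \left(-45408\right) = 45408$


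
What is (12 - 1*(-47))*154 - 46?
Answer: 9040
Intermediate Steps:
(12 - 1*(-47))*154 - 46 = (12 + 47)*154 - 46 = 59*154 - 46 = 9086 - 46 = 9040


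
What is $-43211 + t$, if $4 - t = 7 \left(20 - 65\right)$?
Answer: $-42892$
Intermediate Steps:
$t = 319$ ($t = 4 - 7 \left(20 - 65\right) = 4 - 7 \left(-45\right) = 4 - -315 = 4 + 315 = 319$)
$-43211 + t = -43211 + 319 = -42892$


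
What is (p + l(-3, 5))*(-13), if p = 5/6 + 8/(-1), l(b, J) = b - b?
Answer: 559/6 ≈ 93.167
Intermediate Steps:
l(b, J) = 0
p = -43/6 (p = 5*(⅙) + 8*(-1) = ⅚ - 8 = -43/6 ≈ -7.1667)
(p + l(-3, 5))*(-13) = (-43/6 + 0)*(-13) = -43/6*(-13) = 559/6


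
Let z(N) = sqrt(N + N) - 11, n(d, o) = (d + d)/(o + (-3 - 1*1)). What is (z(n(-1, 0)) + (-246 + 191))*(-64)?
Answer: 4160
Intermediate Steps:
n(d, o) = 2*d/(-4 + o) (n(d, o) = (2*d)/(o + (-3 - 1)) = (2*d)/(o - 4) = (2*d)/(-4 + o) = 2*d/(-4 + o))
z(N) = -11 + sqrt(2)*sqrt(N) (z(N) = sqrt(2*N) - 11 = sqrt(2)*sqrt(N) - 11 = -11 + sqrt(2)*sqrt(N))
(z(n(-1, 0)) + (-246 + 191))*(-64) = ((-11 + sqrt(2)*sqrt(2*(-1)/(-4 + 0))) + (-246 + 191))*(-64) = ((-11 + sqrt(2)*sqrt(2*(-1)/(-4))) - 55)*(-64) = ((-11 + sqrt(2)*sqrt(2*(-1)*(-1/4))) - 55)*(-64) = ((-11 + sqrt(2)*sqrt(1/2)) - 55)*(-64) = ((-11 + sqrt(2)*(sqrt(2)/2)) - 55)*(-64) = ((-11 + 1) - 55)*(-64) = (-10 - 55)*(-64) = -65*(-64) = 4160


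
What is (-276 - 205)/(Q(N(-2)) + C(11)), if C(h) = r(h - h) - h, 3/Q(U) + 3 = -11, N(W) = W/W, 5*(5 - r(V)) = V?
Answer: 6734/87 ≈ 77.402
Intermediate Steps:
r(V) = 5 - V/5
N(W) = 1
Q(U) = -3/14 (Q(U) = 3/(-3 - 11) = 3/(-14) = 3*(-1/14) = -3/14)
C(h) = 5 - h (C(h) = (5 - (h - h)/5) - h = (5 - ⅕*0) - h = (5 + 0) - h = 5 - h)
(-276 - 205)/(Q(N(-2)) + C(11)) = (-276 - 205)/(-3/14 + (5 - 1*11)) = -481/(-3/14 + (5 - 11)) = -481/(-3/14 - 6) = -481/(-87/14) = -481*(-14/87) = 6734/87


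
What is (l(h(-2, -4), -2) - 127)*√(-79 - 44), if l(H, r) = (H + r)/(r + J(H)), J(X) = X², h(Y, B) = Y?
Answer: -129*I*√123 ≈ -1430.7*I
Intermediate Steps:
l(H, r) = (H + r)/(r + H²)
(l(h(-2, -4), -2) - 127)*√(-79 - 44) = ((-2 - 2)/(-2 + (-2)²) - 127)*√(-79 - 44) = (-4/(-2 + 4) - 127)*√(-123) = (-4/2 - 127)*(I*√123) = ((½)*(-4) - 127)*(I*√123) = (-2 - 127)*(I*√123) = -129*I*√123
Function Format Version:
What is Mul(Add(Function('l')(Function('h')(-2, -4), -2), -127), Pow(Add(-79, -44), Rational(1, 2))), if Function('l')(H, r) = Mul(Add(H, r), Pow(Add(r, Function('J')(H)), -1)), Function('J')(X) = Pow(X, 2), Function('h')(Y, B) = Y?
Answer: Mul(-129, I, Pow(123, Rational(1, 2))) ≈ Mul(-1430.7, I)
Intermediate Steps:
Function('l')(H, r) = Mul(Pow(Add(r, Pow(H, 2)), -1), Add(H, r)) (Function('l')(H, r) = Mul(Add(H, r), Pow(Add(r, Pow(H, 2)), -1)) = Mul(Pow(Add(r, Pow(H, 2)), -1), Add(H, r)))
Mul(Add(Function('l')(Function('h')(-2, -4), -2), -127), Pow(Add(-79, -44), Rational(1, 2))) = Mul(Add(Mul(Pow(Add(-2, Pow(-2, 2)), -1), Add(-2, -2)), -127), Pow(Add(-79, -44), Rational(1, 2))) = Mul(Add(Mul(Pow(Add(-2, 4), -1), -4), -127), Pow(-123, Rational(1, 2))) = Mul(Add(Mul(Pow(2, -1), -4), -127), Mul(I, Pow(123, Rational(1, 2)))) = Mul(Add(Mul(Rational(1, 2), -4), -127), Mul(I, Pow(123, Rational(1, 2)))) = Mul(Add(-2, -127), Mul(I, Pow(123, Rational(1, 2)))) = Mul(-129, Mul(I, Pow(123, Rational(1, 2)))) = Mul(-129, I, Pow(123, Rational(1, 2)))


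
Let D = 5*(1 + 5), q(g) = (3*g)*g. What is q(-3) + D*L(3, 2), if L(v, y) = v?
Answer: 117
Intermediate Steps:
q(g) = 3*g²
D = 30 (D = 5*6 = 30)
q(-3) + D*L(3, 2) = 3*(-3)² + 30*3 = 3*9 + 90 = 27 + 90 = 117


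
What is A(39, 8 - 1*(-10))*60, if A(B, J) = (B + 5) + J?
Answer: 3720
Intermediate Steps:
A(B, J) = 5 + B + J (A(B, J) = (5 + B) + J = 5 + B + J)
A(39, 8 - 1*(-10))*60 = (5 + 39 + (8 - 1*(-10)))*60 = (5 + 39 + (8 + 10))*60 = (5 + 39 + 18)*60 = 62*60 = 3720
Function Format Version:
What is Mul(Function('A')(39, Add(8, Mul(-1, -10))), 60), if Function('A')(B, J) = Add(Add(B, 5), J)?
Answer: 3720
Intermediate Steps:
Function('A')(B, J) = Add(5, B, J) (Function('A')(B, J) = Add(Add(5, B), J) = Add(5, B, J))
Mul(Function('A')(39, Add(8, Mul(-1, -10))), 60) = Mul(Add(5, 39, Add(8, Mul(-1, -10))), 60) = Mul(Add(5, 39, Add(8, 10)), 60) = Mul(Add(5, 39, 18), 60) = Mul(62, 60) = 3720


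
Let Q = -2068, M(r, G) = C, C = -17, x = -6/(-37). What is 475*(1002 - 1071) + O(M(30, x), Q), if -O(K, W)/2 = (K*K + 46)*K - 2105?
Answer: -17175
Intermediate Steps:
x = 6/37 (x = -6*(-1/37) = 6/37 ≈ 0.16216)
M(r, G) = -17
O(K, W) = 4210 - 2*K*(46 + K²) (O(K, W) = -2*((K*K + 46)*K - 2105) = -2*((K² + 46)*K - 2105) = -2*((46 + K²)*K - 2105) = -2*(K*(46 + K²) - 2105) = -2*(-2105 + K*(46 + K²)) = 4210 - 2*K*(46 + K²))
475*(1002 - 1071) + O(M(30, x), Q) = 475*(1002 - 1071) + (4210 - 92*(-17) - 2*(-17)³) = 475*(-69) + (4210 + 1564 - 2*(-4913)) = -32775 + (4210 + 1564 + 9826) = -32775 + 15600 = -17175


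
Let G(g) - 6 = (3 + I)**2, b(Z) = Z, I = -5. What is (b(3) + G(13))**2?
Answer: 169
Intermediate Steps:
G(g) = 10 (G(g) = 6 + (3 - 5)**2 = 6 + (-2)**2 = 6 + 4 = 10)
(b(3) + G(13))**2 = (3 + 10)**2 = 13**2 = 169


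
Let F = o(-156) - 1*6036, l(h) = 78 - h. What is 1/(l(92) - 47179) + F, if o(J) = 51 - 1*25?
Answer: -283629931/47193 ≈ -6010.0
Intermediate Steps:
o(J) = 26 (o(J) = 51 - 25 = 26)
F = -6010 (F = 26 - 1*6036 = 26 - 6036 = -6010)
1/(l(92) - 47179) + F = 1/((78 - 1*92) - 47179) - 6010 = 1/((78 - 92) - 47179) - 6010 = 1/(-14 - 47179) - 6010 = 1/(-47193) - 6010 = -1/47193 - 6010 = -283629931/47193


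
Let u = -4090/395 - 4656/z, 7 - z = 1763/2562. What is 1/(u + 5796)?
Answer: 1277509/6448849198 ≈ 0.00019810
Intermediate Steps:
z = 16171/2562 (z = 7 - 1763/2562 = 16171/2562 ≈ 6.3119)
u = -955592966/1277509 (u = -4090/395 - 4656/16171/2562 = -4090*1/395 - 4656*2562/16171 = -818/79 - 11928672/16171 = -955592966/1277509 ≈ -748.01)
1/(u + 5796) = 1/(-955592966/1277509 + 5796) = 1/(6448849198/1277509) = 1277509/6448849198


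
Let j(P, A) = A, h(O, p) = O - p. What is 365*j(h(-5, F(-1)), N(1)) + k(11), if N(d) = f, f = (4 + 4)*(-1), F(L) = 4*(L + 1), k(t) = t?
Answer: -2909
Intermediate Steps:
F(L) = 4 + 4*L (F(L) = 4*(1 + L) = 4 + 4*L)
f = -8 (f = 8*(-1) = -8)
N(d) = -8
365*j(h(-5, F(-1)), N(1)) + k(11) = 365*(-8) + 11 = -2920 + 11 = -2909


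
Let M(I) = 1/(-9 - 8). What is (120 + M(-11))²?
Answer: 4157521/289 ≈ 14386.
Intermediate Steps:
M(I) = -1/17 (M(I) = 1/(-17) = -1/17)
(120 + M(-11))² = (120 - 1/17)² = (2039/17)² = 4157521/289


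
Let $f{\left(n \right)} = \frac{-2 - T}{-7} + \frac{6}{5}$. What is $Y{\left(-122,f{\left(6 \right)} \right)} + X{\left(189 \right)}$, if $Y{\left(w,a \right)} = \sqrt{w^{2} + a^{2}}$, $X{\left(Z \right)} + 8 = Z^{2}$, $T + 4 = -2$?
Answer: $35713 + \frac{2 \sqrt{4558346}}{35} \approx 35835.0$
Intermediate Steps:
$T = -6$ ($T = -4 - 2 = -6$)
$X{\left(Z \right)} = -8 + Z^{2}$
$f{\left(n \right)} = \frac{22}{35}$ ($f{\left(n \right)} = \frac{-2 - -6}{-7} + \frac{6}{5} = \left(-2 + 6\right) \left(- \frac{1}{7}\right) + 6 \cdot \frac{1}{5} = 4 \left(- \frac{1}{7}\right) + \frac{6}{5} = - \frac{4}{7} + \frac{6}{5} = \frac{22}{35}$)
$Y{\left(w,a \right)} = \sqrt{a^{2} + w^{2}}$
$Y{\left(-122,f{\left(6 \right)} \right)} + X{\left(189 \right)} = \sqrt{\left(\frac{22}{35}\right)^{2} + \left(-122\right)^{2}} - \left(8 - 189^{2}\right) = \sqrt{\frac{484}{1225} + 14884} + \left(-8 + 35721\right) = \sqrt{\frac{18233384}{1225}} + 35713 = \frac{2 \sqrt{4558346}}{35} + 35713 = 35713 + \frac{2 \sqrt{4558346}}{35}$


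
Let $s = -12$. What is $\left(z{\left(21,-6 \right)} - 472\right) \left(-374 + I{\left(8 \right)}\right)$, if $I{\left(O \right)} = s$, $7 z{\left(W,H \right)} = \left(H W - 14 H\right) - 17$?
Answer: $\frac{1298118}{7} \approx 1.8545 \cdot 10^{5}$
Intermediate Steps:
$z{\left(W,H \right)} = - \frac{17}{7} - 2 H + \frac{H W}{7}$ ($z{\left(W,H \right)} = \frac{\left(H W - 14 H\right) - 17}{7} = \frac{\left(- 14 H + H W\right) - 17}{7} = \frac{-17 - 14 H + H W}{7} = - \frac{17}{7} - 2 H + \frac{H W}{7}$)
$I{\left(O \right)} = -12$
$\left(z{\left(21,-6 \right)} - 472\right) \left(-374 + I{\left(8 \right)}\right) = \left(\left(- \frac{17}{7} - -12 + \frac{1}{7} \left(-6\right) 21\right) - 472\right) \left(-374 - 12\right) = \left(\left(- \frac{17}{7} + 12 - 18\right) - 472\right) \left(-386\right) = \left(- \frac{59}{7} - 472\right) \left(-386\right) = \left(- \frac{3363}{7}\right) \left(-386\right) = \frac{1298118}{7}$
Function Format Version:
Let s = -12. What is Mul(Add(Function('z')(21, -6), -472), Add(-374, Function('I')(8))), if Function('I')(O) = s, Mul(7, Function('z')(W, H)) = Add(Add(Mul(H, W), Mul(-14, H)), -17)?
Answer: Rational(1298118, 7) ≈ 1.8545e+5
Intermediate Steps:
Function('z')(W, H) = Add(Rational(-17, 7), Mul(-2, H), Mul(Rational(1, 7), H, W)) (Function('z')(W, H) = Mul(Rational(1, 7), Add(Add(Mul(H, W), Mul(-14, H)), -17)) = Mul(Rational(1, 7), Add(Add(Mul(-14, H), Mul(H, W)), -17)) = Mul(Rational(1, 7), Add(-17, Mul(-14, H), Mul(H, W))) = Add(Rational(-17, 7), Mul(-2, H), Mul(Rational(1, 7), H, W)))
Function('I')(O) = -12
Mul(Add(Function('z')(21, -6), -472), Add(-374, Function('I')(8))) = Mul(Add(Add(Rational(-17, 7), Mul(-2, -6), Mul(Rational(1, 7), -6, 21)), -472), Add(-374, -12)) = Mul(Add(Add(Rational(-17, 7), 12, -18), -472), -386) = Mul(Add(Rational(-59, 7), -472), -386) = Mul(Rational(-3363, 7), -386) = Rational(1298118, 7)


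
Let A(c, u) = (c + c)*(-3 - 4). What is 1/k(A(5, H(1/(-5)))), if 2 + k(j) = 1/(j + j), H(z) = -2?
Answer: -140/281 ≈ -0.49822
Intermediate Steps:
A(c, u) = -14*c (A(c, u) = (2*c)*(-7) = -14*c)
k(j) = -2 + 1/(2*j) (k(j) = -2 + 1/(j + j) = -2 + 1/(2*j))
1/k(A(5, H(1/(-5)))) = 1/(-2 + 1/(2*((-14*5)))) = 1/(-2 + (½)/(-70)) = 1/(-2 + (½)*(-1/70)) = 1/(-2 - 1/140) = 1/(-281/140) = -140/281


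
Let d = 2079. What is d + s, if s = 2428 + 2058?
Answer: 6565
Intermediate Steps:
s = 4486
d + s = 2079 + 4486 = 6565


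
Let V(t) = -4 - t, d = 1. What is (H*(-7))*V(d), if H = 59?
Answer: 2065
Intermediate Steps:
(H*(-7))*V(d) = (59*(-7))*(-4 - 1*1) = -413*(-4 - 1) = -413*(-5) = 2065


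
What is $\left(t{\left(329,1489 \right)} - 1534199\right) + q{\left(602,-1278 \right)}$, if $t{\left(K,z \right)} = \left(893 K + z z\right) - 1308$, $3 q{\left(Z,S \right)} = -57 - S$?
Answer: $975818$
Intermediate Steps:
$q{\left(Z,S \right)} = -19 - \frac{S}{3}$ ($q{\left(Z,S \right)} = \frac{-57 - S}{3} = -19 - \frac{S}{3}$)
$t{\left(K,z \right)} = -1308 + z^{2} + 893 K$ ($t{\left(K,z \right)} = \left(893 K + z^{2}\right) - 1308 = \left(z^{2} + 893 K\right) - 1308 = -1308 + z^{2} + 893 K$)
$\left(t{\left(329,1489 \right)} - 1534199\right) + q{\left(602,-1278 \right)} = \left(\left(-1308 + 1489^{2} + 893 \cdot 329\right) - 1534199\right) - -407 = \left(\left(-1308 + 2217121 + 293797\right) - 1534199\right) + \left(-19 + 426\right) = \left(2509610 - 1534199\right) + 407 = 975411 + 407 = 975818$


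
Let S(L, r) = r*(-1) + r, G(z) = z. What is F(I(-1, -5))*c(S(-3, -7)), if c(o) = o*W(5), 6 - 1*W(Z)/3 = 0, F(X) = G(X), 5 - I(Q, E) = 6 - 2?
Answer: 0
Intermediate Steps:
I(Q, E) = 1 (I(Q, E) = 5 - (6 - 2) = 5 - 1*4 = 5 - 4 = 1)
S(L, r) = 0 (S(L, r) = -r + r = 0)
F(X) = X
W(Z) = 18 (W(Z) = 18 - 3*0 = 18 + 0 = 18)
c(o) = 18*o (c(o) = o*18 = 18*o)
F(I(-1, -5))*c(S(-3, -7)) = 1*(18*0) = 1*0 = 0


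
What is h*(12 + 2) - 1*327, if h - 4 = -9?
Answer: -397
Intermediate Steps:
h = -5 (h = 4 - 9 = -5)
h*(12 + 2) - 1*327 = -5*(12 + 2) - 1*327 = -5*14 - 327 = -70 - 327 = -397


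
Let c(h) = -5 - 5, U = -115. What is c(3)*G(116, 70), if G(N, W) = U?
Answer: 1150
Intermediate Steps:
G(N, W) = -115
c(h) = -10
c(3)*G(116, 70) = -10*(-115) = 1150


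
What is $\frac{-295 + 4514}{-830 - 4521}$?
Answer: $- \frac{4219}{5351} \approx -0.78845$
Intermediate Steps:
$\frac{-295 + 4514}{-830 - 4521} = \frac{4219}{-5351} = 4219 \left(- \frac{1}{5351}\right) = - \frac{4219}{5351}$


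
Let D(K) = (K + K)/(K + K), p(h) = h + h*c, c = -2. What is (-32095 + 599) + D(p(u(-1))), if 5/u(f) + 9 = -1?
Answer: -31495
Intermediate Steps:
u(f) = -1/2 (u(f) = 5/(-9 - 1) = 5/(-10) = 5*(-1/10) = -1/2)
p(h) = -h (p(h) = h + h*(-2) = h - 2*h = -h)
D(K) = 1 (D(K) = (2*K)/((2*K)) = (2*K)*(1/(2*K)) = 1)
(-32095 + 599) + D(p(u(-1))) = (-32095 + 599) + 1 = -31496 + 1 = -31495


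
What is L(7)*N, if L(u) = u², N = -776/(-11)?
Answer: 38024/11 ≈ 3456.7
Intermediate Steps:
N = 776/11 (N = -776*(-1/11) = 776/11 ≈ 70.545)
L(7)*N = 7²*(776/11) = 49*(776/11) = 38024/11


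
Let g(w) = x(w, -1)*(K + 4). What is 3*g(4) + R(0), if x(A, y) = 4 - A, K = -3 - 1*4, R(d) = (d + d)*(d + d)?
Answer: 0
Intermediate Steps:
R(d) = 4*d**2 (R(d) = (2*d)*(2*d) = 4*d**2)
K = -7 (K = -3 - 4 = -7)
g(w) = -12 + 3*w (g(w) = (4 - w)*(-7 + 4) = (4 - w)*(-3) = -12 + 3*w)
3*g(4) + R(0) = 3*(-12 + 3*4) + 4*0**2 = 3*(-12 + 12) + 4*0 = 3*0 + 0 = 0 + 0 = 0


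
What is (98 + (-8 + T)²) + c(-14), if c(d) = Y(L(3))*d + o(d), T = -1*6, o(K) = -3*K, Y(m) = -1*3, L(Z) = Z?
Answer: 378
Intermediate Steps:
Y(m) = -3
T = -6
c(d) = -6*d (c(d) = -3*d - 3*d = -6*d)
(98 + (-8 + T)²) + c(-14) = (98 + (-8 - 6)²) - 6*(-14) = (98 + (-14)²) + 84 = (98 + 196) + 84 = 294 + 84 = 378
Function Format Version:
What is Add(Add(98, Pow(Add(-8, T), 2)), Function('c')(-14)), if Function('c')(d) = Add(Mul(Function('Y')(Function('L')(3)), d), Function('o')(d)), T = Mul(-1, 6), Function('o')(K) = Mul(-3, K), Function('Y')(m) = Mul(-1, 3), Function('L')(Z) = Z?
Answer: 378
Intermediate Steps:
Function('Y')(m) = -3
T = -6
Function('c')(d) = Mul(-6, d) (Function('c')(d) = Add(Mul(-3, d), Mul(-3, d)) = Mul(-6, d))
Add(Add(98, Pow(Add(-8, T), 2)), Function('c')(-14)) = Add(Add(98, Pow(Add(-8, -6), 2)), Mul(-6, -14)) = Add(Add(98, Pow(-14, 2)), 84) = Add(Add(98, 196), 84) = Add(294, 84) = 378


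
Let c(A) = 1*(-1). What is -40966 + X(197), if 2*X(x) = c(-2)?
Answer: -81933/2 ≈ -40967.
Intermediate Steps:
c(A) = -1
X(x) = -½ (X(x) = (½)*(-1) = -½)
-40966 + X(197) = -40966 - ½ = -81933/2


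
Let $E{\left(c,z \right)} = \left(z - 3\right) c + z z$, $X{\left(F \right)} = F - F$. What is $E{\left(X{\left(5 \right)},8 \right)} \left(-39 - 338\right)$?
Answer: $-24128$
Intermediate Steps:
$X{\left(F \right)} = 0$
$E{\left(c,z \right)} = z^{2} + c \left(-3 + z\right)$ ($E{\left(c,z \right)} = \left(z - 3\right) c + z^{2} = \left(-3 + z\right) c + z^{2} = c \left(-3 + z\right) + z^{2} = z^{2} + c \left(-3 + z\right)$)
$E{\left(X{\left(5 \right)},8 \right)} \left(-39 - 338\right) = \left(8^{2} - 0 + 0 \cdot 8\right) \left(-39 - 338\right) = \left(64 + 0 + 0\right) \left(-39 - 338\right) = 64 \left(-377\right) = -24128$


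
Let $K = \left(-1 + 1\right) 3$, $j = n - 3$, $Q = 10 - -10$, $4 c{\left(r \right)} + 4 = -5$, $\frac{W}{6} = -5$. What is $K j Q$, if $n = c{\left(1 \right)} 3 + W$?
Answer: $0$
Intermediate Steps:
$W = -30$ ($W = 6 \left(-5\right) = -30$)
$c{\left(r \right)} = - \frac{9}{4}$ ($c{\left(r \right)} = -1 + \frac{1}{4} \left(-5\right) = -1 - \frac{5}{4} = - \frac{9}{4}$)
$Q = 20$ ($Q = 10 + 10 = 20$)
$n = - \frac{147}{4}$ ($n = \left(- \frac{9}{4}\right) 3 - 30 = - \frac{27}{4} - 30 = - \frac{147}{4} \approx -36.75$)
$j = - \frac{159}{4}$ ($j = - \frac{147}{4} - 3 = - \frac{159}{4} \approx -39.75$)
$K = 0$ ($K = 0 \cdot 3 = 0$)
$K j Q = 0 \left(- \frac{159}{4}\right) 20 = 0 \cdot 20 = 0$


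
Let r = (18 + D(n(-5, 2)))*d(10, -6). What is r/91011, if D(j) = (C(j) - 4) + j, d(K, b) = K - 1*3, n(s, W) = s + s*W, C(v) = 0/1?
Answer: -7/91011 ≈ -7.6914e-5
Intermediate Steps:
C(v) = 0 (C(v) = 0*1 = 0)
n(s, W) = s + W*s
d(K, b) = -3 + K (d(K, b) = K - 3 = -3 + K)
D(j) = -4 + j (D(j) = (0 - 4) + j = -4 + j)
r = -7 (r = (18 + (-4 - 5*(1 + 2)))*(-3 + 10) = (18 + (-4 - 5*3))*7 = (18 + (-4 - 15))*7 = (18 - 19)*7 = -1*7 = -7)
r/91011 = -7/91011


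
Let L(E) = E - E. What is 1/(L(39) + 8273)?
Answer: 1/8273 ≈ 0.00012088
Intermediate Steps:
L(E) = 0
1/(L(39) + 8273) = 1/(0 + 8273) = 1/8273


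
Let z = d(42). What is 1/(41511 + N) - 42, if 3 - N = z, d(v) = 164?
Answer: -1736699/41350 ≈ -42.000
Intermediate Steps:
z = 164
N = -161 (N = 3 - 1*164 = 3 - 164 = -161)
1/(41511 + N) - 42 = 1/(41511 - 161) - 42 = 1/41350 - 42 = -1736699/41350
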